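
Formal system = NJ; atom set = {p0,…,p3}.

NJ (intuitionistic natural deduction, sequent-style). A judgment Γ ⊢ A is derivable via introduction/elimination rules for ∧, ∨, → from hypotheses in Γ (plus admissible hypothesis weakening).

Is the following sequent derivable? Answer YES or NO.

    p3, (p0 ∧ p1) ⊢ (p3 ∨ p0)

Derivation (root first):
[Wk] p3, (p0 ∧ p1) ⊢ (p3 ∨ p0)
  [∨I₁] p3 ⊢ (p3 ∨ p0)
    [Ax] p3 ⊢ p3

Result: YES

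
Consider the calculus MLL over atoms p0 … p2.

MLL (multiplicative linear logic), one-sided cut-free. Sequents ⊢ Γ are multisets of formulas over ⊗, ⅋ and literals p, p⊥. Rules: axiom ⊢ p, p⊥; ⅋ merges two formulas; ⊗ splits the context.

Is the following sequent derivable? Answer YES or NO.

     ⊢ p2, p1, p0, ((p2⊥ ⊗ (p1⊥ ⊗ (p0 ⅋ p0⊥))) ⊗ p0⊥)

Derivation (root first):
[⊗]  ⊢ p2, p1, p0, ((p2⊥ ⊗ (p1⊥ ⊗ (p0 ⅋ p0⊥))) ⊗ p0⊥)
  [⊗]  ⊢ p2, p1, (p2⊥ ⊗ (p1⊥ ⊗ (p0 ⅋ p0⊥)))
    [Ax]  ⊢ p2, p2⊥
    [⊗]  ⊢ p1, (p1⊥ ⊗ (p0 ⅋ p0⊥))
      [Ax]  ⊢ p1, p1⊥
      [⅋]  ⊢ (p0 ⅋ p0⊥)
        [Ax]  ⊢ p0, p0⊥
  [Ax]  ⊢ p0, p0⊥

Result: YES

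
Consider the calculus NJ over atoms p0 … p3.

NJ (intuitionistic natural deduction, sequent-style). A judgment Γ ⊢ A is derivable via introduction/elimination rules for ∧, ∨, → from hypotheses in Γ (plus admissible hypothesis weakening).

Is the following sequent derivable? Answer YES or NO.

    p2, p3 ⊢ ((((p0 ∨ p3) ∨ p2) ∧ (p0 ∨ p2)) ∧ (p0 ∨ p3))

Proof tree:
[∧I] p2, p3 ⊢ ((((p0 ∨ p3) ∨ p2) ∧ (p0 ∨ p2)) ∧ (p0 ∨ p3))
  [∧I] p2, p3 ⊢ (((p0 ∨ p3) ∨ p2) ∧ (p0 ∨ p2))
    [∨I₁] p3 ⊢ ((p0 ∨ p3) ∨ p2)
      [∨I₂] p3 ⊢ (p0 ∨ p3)
        [Ax] p3 ⊢ p3
    [∨I₂] p2 ⊢ (p0 ∨ p2)
      [Ax] p2 ⊢ p2
  [∨I₂] p3 ⊢ (p0 ∨ p3)
    [Ax] p3 ⊢ p3

Result: YES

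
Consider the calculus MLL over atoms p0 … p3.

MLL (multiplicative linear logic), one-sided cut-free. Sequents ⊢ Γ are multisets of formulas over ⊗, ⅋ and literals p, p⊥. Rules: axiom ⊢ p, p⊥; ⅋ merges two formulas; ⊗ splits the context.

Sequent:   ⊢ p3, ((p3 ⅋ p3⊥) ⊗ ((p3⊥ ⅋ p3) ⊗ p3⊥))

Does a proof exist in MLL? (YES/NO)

Proof tree:
[⊗]  ⊢ p3, ((p3 ⅋ p3⊥) ⊗ ((p3⊥ ⅋ p3) ⊗ p3⊥))
  [⅋]  ⊢ (p3 ⅋ p3⊥)
    [Ax]  ⊢ p3, p3⊥
  [⊗]  ⊢ p3, ((p3⊥ ⅋ p3) ⊗ p3⊥)
    [⅋]  ⊢ (p3⊥ ⅋ p3)
      [Ax]  ⊢ p3, p3⊥
    [Ax]  ⊢ p3, p3⊥

Result: YES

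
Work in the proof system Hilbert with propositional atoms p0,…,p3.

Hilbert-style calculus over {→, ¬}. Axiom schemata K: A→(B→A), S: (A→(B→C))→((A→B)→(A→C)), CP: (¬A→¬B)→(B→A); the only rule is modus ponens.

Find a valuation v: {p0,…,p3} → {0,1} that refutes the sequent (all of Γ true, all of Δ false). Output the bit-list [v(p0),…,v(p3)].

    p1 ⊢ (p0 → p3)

Truth-table refutation:
  v=0000: Γ:[p1=F] Δ:[(p0 → p3)=T] refutes=False
  v=0001: Γ:[p1=F] Δ:[(p0 → p3)=T] refutes=False
  v=0010: Γ:[p1=F] Δ:[(p0 → p3)=T] refutes=False
  v=0011: Γ:[p1=F] Δ:[(p0 → p3)=T] refutes=False
  v=0100: Γ:[p1=T] Δ:[(p0 → p3)=T] refutes=False
  v=0101: Γ:[p1=T] Δ:[(p0 → p3)=T] refutes=False
  v=0110: Γ:[p1=T] Δ:[(p0 → p3)=T] refutes=False
  v=0111: Γ:[p1=T] Δ:[(p0 → p3)=T] refutes=False
  v=1000: Γ:[p1=F] Δ:[(p0 → p3)=F] refutes=False
  v=1001: Γ:[p1=F] Δ:[(p0 → p3)=T] refutes=False
  v=1010: Γ:[p1=F] Δ:[(p0 → p3)=F] refutes=False
  v=1011: Γ:[p1=F] Δ:[(p0 → p3)=T] refutes=False
  v=1100: Γ:[p1=T] Δ:[(p0 → p3)=F] refutes=True  ← countermodel

Result: [1, 1, 0, 0]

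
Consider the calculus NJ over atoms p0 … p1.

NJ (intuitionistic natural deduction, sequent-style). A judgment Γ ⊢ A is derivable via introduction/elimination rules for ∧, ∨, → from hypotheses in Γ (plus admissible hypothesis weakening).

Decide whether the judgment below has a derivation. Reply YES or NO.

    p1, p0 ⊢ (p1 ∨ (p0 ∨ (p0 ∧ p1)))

Derivation (root first):
[∨I₂] p1, p0 ⊢ (p1 ∨ (p0 ∨ (p0 ∧ p1)))
  [∨I₂] p1, p0 ⊢ (p0 ∨ (p0 ∧ p1))
    [∧I] p1, p0 ⊢ (p0 ∧ p1)
      [Ax] p0 ⊢ p0
      [Ax] p1 ⊢ p1

Result: YES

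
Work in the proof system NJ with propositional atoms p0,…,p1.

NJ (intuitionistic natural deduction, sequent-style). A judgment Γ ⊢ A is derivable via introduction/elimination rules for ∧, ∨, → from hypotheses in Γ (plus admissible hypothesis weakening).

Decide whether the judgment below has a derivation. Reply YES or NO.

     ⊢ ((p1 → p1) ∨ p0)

Derivation trace:
[∨I₁]  ⊢ ((p1 → p1) ∨ p0)
  [→I]  ⊢ (p1 → p1)
    [Ax] p1 ⊢ p1

Result: YES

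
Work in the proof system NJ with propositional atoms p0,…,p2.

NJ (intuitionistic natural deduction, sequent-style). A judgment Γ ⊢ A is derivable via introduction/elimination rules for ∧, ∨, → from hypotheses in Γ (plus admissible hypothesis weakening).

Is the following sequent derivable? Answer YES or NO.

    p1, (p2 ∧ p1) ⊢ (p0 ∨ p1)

Proof tree:
[∨I₂] p1, (p2 ∧ p1) ⊢ (p0 ∨ p1)
  [Wk] p1, (p2 ∧ p1) ⊢ p1
    [Ax] p1 ⊢ p1

Result: YES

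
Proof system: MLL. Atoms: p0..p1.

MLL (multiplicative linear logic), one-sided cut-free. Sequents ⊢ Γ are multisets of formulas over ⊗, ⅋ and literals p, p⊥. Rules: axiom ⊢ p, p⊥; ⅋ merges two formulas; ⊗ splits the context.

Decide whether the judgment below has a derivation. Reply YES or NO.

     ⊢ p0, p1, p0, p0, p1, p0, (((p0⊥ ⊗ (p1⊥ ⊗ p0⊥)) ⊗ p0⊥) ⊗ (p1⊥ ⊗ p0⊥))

Proof tree:
[⊗]  ⊢ p0, p1, p0, p0, p1, p0, (((p0⊥ ⊗ (p1⊥ ⊗ p0⊥)) ⊗ p0⊥) ⊗ (p1⊥ ⊗ p0⊥))
  [⊗]  ⊢ p0, p1, p0, p0, ((p0⊥ ⊗ (p1⊥ ⊗ p0⊥)) ⊗ p0⊥)
    [⊗]  ⊢ p0, p1, p0, (p0⊥ ⊗ (p1⊥ ⊗ p0⊥))
      [Ax]  ⊢ p0, p0⊥
      [⊗]  ⊢ p1, p0, (p1⊥ ⊗ p0⊥)
        [Ax]  ⊢ p1, p1⊥
        [Ax]  ⊢ p0, p0⊥
    [Ax]  ⊢ p0, p0⊥
  [⊗]  ⊢ p1, p0, (p1⊥ ⊗ p0⊥)
    [Ax]  ⊢ p1, p1⊥
    [Ax]  ⊢ p0, p0⊥

Result: YES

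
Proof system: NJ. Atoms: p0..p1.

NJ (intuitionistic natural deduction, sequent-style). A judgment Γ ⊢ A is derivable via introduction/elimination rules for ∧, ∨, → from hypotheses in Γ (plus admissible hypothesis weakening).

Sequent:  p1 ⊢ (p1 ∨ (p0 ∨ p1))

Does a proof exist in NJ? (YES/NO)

Derivation (root first):
[∨I₂] p1 ⊢ (p1 ∨ (p0 ∨ p1))
  [∨I₂] p1 ⊢ (p0 ∨ p1)
    [Ax] p1 ⊢ p1

Result: YES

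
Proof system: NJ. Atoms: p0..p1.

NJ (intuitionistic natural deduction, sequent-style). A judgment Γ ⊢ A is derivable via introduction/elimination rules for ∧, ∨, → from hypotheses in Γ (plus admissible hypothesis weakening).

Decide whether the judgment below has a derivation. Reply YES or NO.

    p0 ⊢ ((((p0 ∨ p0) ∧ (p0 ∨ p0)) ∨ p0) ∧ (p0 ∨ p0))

Derivation (root first):
[∧I] p0 ⊢ ((((p0 ∨ p0) ∧ (p0 ∨ p0)) ∨ p0) ∧ (p0 ∨ p0))
  [∨I₁] p0 ⊢ (((p0 ∨ p0) ∧ (p0 ∨ p0)) ∨ p0)
    [∧I] p0 ⊢ ((p0 ∨ p0) ∧ (p0 ∨ p0))
      [∨I₂] p0 ⊢ (p0 ∨ p0)
        [Ax] p0 ⊢ p0
      [∨I₂] p0 ⊢ (p0 ∨ p0)
        [Ax] p0 ⊢ p0
  [∨I₂] p0 ⊢ (p0 ∨ p0)
    [Ax] p0 ⊢ p0

Result: YES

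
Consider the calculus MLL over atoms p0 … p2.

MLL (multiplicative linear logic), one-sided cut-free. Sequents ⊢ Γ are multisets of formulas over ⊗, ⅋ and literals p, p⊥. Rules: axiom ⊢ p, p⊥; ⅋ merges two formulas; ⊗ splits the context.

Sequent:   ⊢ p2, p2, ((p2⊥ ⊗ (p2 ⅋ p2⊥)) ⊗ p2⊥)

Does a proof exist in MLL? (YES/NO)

Proof tree:
[⊗]  ⊢ p2, p2, ((p2⊥ ⊗ (p2 ⅋ p2⊥)) ⊗ p2⊥)
  [⊗]  ⊢ p2, (p2⊥ ⊗ (p2 ⅋ p2⊥))
    [Ax]  ⊢ p2, p2⊥
    [⅋]  ⊢ (p2 ⅋ p2⊥)
      [Ax]  ⊢ p2, p2⊥
  [Ax]  ⊢ p2, p2⊥

Result: YES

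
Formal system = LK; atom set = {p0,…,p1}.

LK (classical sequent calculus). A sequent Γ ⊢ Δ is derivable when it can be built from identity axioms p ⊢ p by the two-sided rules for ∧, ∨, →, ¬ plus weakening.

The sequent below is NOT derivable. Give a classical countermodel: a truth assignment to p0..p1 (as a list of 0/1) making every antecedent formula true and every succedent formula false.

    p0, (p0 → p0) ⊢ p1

Search for a countermodel by truth-table:
  v=00: Γ:[p0=F, (p0 → p0)=T] Δ:[p1=F] refutes=False
  v=01: Γ:[p0=F, (p0 → p0)=T] Δ:[p1=T] refutes=False
  v=10: Γ:[p0=T, (p0 → p0)=T] Δ:[p1=F] refutes=True  ← countermodel

Result: [1, 0]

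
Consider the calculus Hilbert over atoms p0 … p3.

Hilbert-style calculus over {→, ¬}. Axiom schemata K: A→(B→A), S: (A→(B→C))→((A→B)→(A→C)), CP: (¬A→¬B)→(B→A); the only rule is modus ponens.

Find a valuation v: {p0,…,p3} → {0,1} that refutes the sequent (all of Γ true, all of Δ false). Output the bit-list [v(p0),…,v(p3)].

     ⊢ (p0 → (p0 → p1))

Enumerate valuations to refute Γ ⊢ Δ:
  v=0000: Γ:[] Δ:[(p0 → (p0 → p1))=T] refutes=False
  v=0001: Γ:[] Δ:[(p0 → (p0 → p1))=T] refutes=False
  v=0010: Γ:[] Δ:[(p0 → (p0 → p1))=T] refutes=False
  v=0011: Γ:[] Δ:[(p0 → (p0 → p1))=T] refutes=False
  v=0100: Γ:[] Δ:[(p0 → (p0 → p1))=T] refutes=False
  v=0101: Γ:[] Δ:[(p0 → (p0 → p1))=T] refutes=False
  v=0110: Γ:[] Δ:[(p0 → (p0 → p1))=T] refutes=False
  v=0111: Γ:[] Δ:[(p0 → (p0 → p1))=T] refutes=False
  v=1000: Γ:[] Δ:[(p0 → (p0 → p1))=F] refutes=True  ← countermodel

Result: [1, 0, 0, 0]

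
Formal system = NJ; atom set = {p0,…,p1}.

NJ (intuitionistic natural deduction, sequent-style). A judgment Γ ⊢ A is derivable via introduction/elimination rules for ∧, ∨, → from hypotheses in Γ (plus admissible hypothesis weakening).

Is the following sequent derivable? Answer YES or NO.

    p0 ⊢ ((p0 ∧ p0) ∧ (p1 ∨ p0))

Derivation (root first):
[∧I] p0 ⊢ ((p0 ∧ p0) ∧ (p1 ∨ p0))
  [∧I] p0 ⊢ (p0 ∧ p0)
    [Ax] p0 ⊢ p0
    [Ax] p0 ⊢ p0
  [∨I₂] p0 ⊢ (p1 ∨ p0)
    [Ax] p0 ⊢ p0

Result: YES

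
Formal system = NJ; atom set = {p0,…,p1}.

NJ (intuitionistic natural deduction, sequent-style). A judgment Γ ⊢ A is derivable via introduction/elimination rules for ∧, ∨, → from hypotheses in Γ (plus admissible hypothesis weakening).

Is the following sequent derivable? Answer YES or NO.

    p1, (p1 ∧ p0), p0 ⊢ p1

Derivation trace:
[Wk] p1, (p1 ∧ p0), p0 ⊢ p1
  [Wk] p1, (p1 ∧ p0) ⊢ p1
    [Ax] p1 ⊢ p1

Result: YES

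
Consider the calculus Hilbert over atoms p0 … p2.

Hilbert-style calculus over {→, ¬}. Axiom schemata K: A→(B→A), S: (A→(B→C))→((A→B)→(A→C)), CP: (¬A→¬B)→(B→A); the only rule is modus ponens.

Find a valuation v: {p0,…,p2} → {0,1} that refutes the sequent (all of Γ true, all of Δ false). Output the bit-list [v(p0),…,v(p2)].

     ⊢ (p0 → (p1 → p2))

Enumerate valuations to refute Γ ⊢ Δ:
  v=000: Γ:[] Δ:[(p0 → (p1 → p2))=T] refutes=False
  v=001: Γ:[] Δ:[(p0 → (p1 → p2))=T] refutes=False
  v=010: Γ:[] Δ:[(p0 → (p1 → p2))=T] refutes=False
  v=011: Γ:[] Δ:[(p0 → (p1 → p2))=T] refutes=False
  v=100: Γ:[] Δ:[(p0 → (p1 → p2))=T] refutes=False
  v=101: Γ:[] Δ:[(p0 → (p1 → p2))=T] refutes=False
  v=110: Γ:[] Δ:[(p0 → (p1 → p2))=F] refutes=True  ← countermodel

Result: [1, 1, 0]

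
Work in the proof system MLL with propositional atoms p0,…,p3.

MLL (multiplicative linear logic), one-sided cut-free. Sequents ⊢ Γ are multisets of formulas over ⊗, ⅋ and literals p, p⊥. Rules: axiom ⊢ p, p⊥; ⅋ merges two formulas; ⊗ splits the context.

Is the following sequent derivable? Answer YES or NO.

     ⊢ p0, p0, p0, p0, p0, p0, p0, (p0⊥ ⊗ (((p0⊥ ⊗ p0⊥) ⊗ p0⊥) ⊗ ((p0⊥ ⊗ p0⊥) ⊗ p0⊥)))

Derivation trace:
[⊗]  ⊢ p0, p0, p0, p0, p0, p0, p0, (p0⊥ ⊗ (((p0⊥ ⊗ p0⊥) ⊗ p0⊥) ⊗ ((p0⊥ ⊗ p0⊥) ⊗ p0⊥)))
  [Ax]  ⊢ p0, p0⊥
  [⊗]  ⊢ p0, p0, p0, p0, p0, p0, (((p0⊥ ⊗ p0⊥) ⊗ p0⊥) ⊗ ((p0⊥ ⊗ p0⊥) ⊗ p0⊥))
    [⊗]  ⊢ p0, p0, p0, ((p0⊥ ⊗ p0⊥) ⊗ p0⊥)
      [⊗]  ⊢ p0, p0, (p0⊥ ⊗ p0⊥)
        [Ax]  ⊢ p0, p0⊥
        [Ax]  ⊢ p0, p0⊥
      [Ax]  ⊢ p0, p0⊥
    [⊗]  ⊢ p0, p0, p0, ((p0⊥ ⊗ p0⊥) ⊗ p0⊥)
      [⊗]  ⊢ p0, p0, (p0⊥ ⊗ p0⊥)
        [Ax]  ⊢ p0, p0⊥
        [Ax]  ⊢ p0, p0⊥
      [Ax]  ⊢ p0, p0⊥

Result: YES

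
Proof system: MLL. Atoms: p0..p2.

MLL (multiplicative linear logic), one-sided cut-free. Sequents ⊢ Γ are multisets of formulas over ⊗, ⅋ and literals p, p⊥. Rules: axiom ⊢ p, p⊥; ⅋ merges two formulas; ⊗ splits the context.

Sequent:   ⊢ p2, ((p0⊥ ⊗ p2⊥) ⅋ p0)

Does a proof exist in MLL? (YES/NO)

Proof tree:
[⅋]  ⊢ p2, ((p0⊥ ⊗ p2⊥) ⅋ p0)
  [⊗]  ⊢ p0, p2, (p0⊥ ⊗ p2⊥)
    [Ax]  ⊢ p0, p0⊥
    [Ax]  ⊢ p2, p2⊥

Result: YES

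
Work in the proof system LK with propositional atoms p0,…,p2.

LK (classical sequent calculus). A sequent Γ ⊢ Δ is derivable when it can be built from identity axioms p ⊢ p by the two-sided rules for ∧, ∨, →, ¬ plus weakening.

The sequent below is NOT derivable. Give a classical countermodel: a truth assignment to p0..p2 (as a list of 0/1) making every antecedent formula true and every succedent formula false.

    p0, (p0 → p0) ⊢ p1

Enumerate valuations to refute Γ ⊢ Δ:
  v=000: Γ:[p0=F, (p0 → p0)=T] Δ:[p1=F] refutes=False
  v=001: Γ:[p0=F, (p0 → p0)=T] Δ:[p1=F] refutes=False
  v=010: Γ:[p0=F, (p0 → p0)=T] Δ:[p1=T] refutes=False
  v=011: Γ:[p0=F, (p0 → p0)=T] Δ:[p1=T] refutes=False
  v=100: Γ:[p0=T, (p0 → p0)=T] Δ:[p1=F] refutes=True  ← countermodel

Result: [1, 0, 0]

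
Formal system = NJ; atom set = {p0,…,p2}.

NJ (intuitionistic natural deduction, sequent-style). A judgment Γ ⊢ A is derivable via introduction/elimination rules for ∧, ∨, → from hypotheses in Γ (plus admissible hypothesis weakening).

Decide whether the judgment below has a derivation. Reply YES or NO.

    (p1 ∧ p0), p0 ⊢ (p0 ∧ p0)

Derivation (root first):
[∧I] (p1 ∧ p0), p0 ⊢ (p0 ∧ p0)
  [Wk] p0, (p1 ∧ p0) ⊢ p0
    [Ax] p0 ⊢ p0
  [Wk] p0, (p1 ∧ p0) ⊢ p0
    [Ax] p0 ⊢ p0

Result: YES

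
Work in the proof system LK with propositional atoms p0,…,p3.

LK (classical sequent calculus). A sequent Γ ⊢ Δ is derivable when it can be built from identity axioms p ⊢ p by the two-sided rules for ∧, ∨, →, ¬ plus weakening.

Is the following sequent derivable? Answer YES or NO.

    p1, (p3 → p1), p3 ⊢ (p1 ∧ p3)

Derivation trace:
[∧R] p1, (p3 → p1), p3 ⊢ (p1 ∧ p3)
  [WL] p3, (p3 → p1), p1 ⊢ p1
    [→L] p3, (p3 → p1) ⊢ p1
      [Ax] p3 ⊢ p3
      [Ax] p1 ⊢ p1
  [Ax] p3 ⊢ p3

Result: YES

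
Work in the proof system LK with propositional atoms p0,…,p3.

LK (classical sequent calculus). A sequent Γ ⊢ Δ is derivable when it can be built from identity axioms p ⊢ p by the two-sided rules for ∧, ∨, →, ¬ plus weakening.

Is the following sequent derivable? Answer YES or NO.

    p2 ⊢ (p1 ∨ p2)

Proof tree:
[∨R] p2 ⊢ (p1 ∨ p2)
  [WR] p2 ⊢ p2, p1
    [Ax] p2 ⊢ p2

Result: YES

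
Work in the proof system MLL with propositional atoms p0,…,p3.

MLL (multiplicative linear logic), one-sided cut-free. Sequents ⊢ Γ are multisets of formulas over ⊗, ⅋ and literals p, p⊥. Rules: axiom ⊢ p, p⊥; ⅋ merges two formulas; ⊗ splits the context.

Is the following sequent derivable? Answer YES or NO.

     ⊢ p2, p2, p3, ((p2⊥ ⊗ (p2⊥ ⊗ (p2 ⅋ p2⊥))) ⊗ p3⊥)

Derivation trace:
[⊗]  ⊢ p2, p2, p3, ((p2⊥ ⊗ (p2⊥ ⊗ (p2 ⅋ p2⊥))) ⊗ p3⊥)
  [⊗]  ⊢ p2, p2, (p2⊥ ⊗ (p2⊥ ⊗ (p2 ⅋ p2⊥)))
    [Ax]  ⊢ p2, p2⊥
    [⊗]  ⊢ p2, (p2⊥ ⊗ (p2 ⅋ p2⊥))
      [Ax]  ⊢ p2, p2⊥
      [⅋]  ⊢ (p2 ⅋ p2⊥)
        [Ax]  ⊢ p2, p2⊥
  [Ax]  ⊢ p3, p3⊥

Result: YES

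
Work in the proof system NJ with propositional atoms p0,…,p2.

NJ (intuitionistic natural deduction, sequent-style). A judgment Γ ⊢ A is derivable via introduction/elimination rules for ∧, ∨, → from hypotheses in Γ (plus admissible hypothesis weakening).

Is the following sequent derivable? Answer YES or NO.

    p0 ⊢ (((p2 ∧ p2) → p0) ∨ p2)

Proof tree:
[∨I₁] p0 ⊢ (((p2 ∧ p2) → p0) ∨ p2)
  [→I] p0 ⊢ ((p2 ∧ p2) → p0)
    [Wk] p0, (p2 ∧ p2) ⊢ p0
      [Ax] p0 ⊢ p0

Result: YES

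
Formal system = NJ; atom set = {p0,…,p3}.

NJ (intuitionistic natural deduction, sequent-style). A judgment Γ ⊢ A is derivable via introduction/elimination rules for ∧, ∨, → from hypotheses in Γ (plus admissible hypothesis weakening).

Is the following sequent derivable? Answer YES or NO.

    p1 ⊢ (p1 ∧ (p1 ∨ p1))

Derivation trace:
[∧I] p1 ⊢ (p1 ∧ (p1 ∨ p1))
  [Ax] p1 ⊢ p1
  [∨I₁] p1 ⊢ (p1 ∨ p1)
    [Ax] p1 ⊢ p1

Result: YES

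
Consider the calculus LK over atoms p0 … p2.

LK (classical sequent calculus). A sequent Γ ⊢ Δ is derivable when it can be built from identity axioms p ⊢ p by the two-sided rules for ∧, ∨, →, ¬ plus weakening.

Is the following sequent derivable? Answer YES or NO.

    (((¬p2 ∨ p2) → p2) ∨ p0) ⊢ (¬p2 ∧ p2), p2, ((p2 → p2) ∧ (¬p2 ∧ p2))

Search for a countermodel by truth-table:
  v=000: Γ:[(((¬p2 ∨ p2) → p2) ∨ p0)=F] Δ:[(¬p2 ∧ p2)=F, p2=F, ((p2 → p2) ∧ (¬p2 ∧ p2))=F] refutes=False
  v=001: Γ:[(((¬p2 ∨ p2) → p2) ∨ p0)=T] Δ:[(¬p2 ∧ p2)=F, p2=T, ((p2 → p2) ∧ (¬p2 ∧ p2))=F] refutes=False
  v=010: Γ:[(((¬p2 ∨ p2) → p2) ∨ p0)=F] Δ:[(¬p2 ∧ p2)=F, p2=F, ((p2 → p2) ∧ (¬p2 ∧ p2))=F] refutes=False
  v=011: Γ:[(((¬p2 ∨ p2) → p2) ∨ p0)=T] Δ:[(¬p2 ∧ p2)=F, p2=T, ((p2 → p2) ∧ (¬p2 ∧ p2))=F] refutes=False
  v=100: Γ:[(((¬p2 ∨ p2) → p2) ∨ p0)=T] Δ:[(¬p2 ∧ p2)=F, p2=F, ((p2 → p2) ∧ (¬p2 ∧ p2))=F] refutes=True  ← countermodel

Result: NO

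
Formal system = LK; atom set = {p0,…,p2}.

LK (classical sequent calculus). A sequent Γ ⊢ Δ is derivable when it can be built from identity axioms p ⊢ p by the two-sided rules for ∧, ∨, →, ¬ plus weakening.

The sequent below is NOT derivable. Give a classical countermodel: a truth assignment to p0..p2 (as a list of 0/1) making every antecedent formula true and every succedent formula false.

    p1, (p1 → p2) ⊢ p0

Enumerate valuations to refute Γ ⊢ Δ:
  v=000: Γ:[p1=F, (p1 → p2)=T] Δ:[p0=F] refutes=False
  v=001: Γ:[p1=F, (p1 → p2)=T] Δ:[p0=F] refutes=False
  v=010: Γ:[p1=T, (p1 → p2)=F] Δ:[p0=F] refutes=False
  v=011: Γ:[p1=T, (p1 → p2)=T] Δ:[p0=F] refutes=True  ← countermodel

Result: [0, 1, 1]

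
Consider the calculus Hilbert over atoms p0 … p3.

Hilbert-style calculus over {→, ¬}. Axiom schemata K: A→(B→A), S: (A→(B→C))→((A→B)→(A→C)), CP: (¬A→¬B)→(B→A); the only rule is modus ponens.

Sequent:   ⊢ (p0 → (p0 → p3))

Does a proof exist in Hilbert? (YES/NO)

Truth-table refutation:
  v=0000: Γ:[] Δ:[(p0 → (p0 → p3))=T] refutes=False
  v=0001: Γ:[] Δ:[(p0 → (p0 → p3))=T] refutes=False
  v=0010: Γ:[] Δ:[(p0 → (p0 → p3))=T] refutes=False
  v=0011: Γ:[] Δ:[(p0 → (p0 → p3))=T] refutes=False
  v=0100: Γ:[] Δ:[(p0 → (p0 → p3))=T] refutes=False
  v=0101: Γ:[] Δ:[(p0 → (p0 → p3))=T] refutes=False
  v=0110: Γ:[] Δ:[(p0 → (p0 → p3))=T] refutes=False
  v=0111: Γ:[] Δ:[(p0 → (p0 → p3))=T] refutes=False
  v=1000: Γ:[] Δ:[(p0 → (p0 → p3))=F] refutes=True  ← countermodel

Result: NO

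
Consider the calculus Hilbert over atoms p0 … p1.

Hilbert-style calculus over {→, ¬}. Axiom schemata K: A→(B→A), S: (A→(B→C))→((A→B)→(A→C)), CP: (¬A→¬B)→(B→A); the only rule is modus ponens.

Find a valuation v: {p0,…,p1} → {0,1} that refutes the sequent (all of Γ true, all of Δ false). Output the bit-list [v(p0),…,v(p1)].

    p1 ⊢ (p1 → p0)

Search for a countermodel by truth-table:
  v=00: Γ:[p1=F] Δ:[(p1 → p0)=T] refutes=False
  v=01: Γ:[p1=T] Δ:[(p1 → p0)=F] refutes=True  ← countermodel

Result: [0, 1]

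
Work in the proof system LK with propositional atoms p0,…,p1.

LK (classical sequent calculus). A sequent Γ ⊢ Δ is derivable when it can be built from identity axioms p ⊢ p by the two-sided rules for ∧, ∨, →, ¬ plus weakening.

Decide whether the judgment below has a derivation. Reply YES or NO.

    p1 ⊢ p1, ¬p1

Derivation (root first):
[¬R] p1 ⊢ p1, ¬p1
  [WL] p1, p1 ⊢ p1
    [Ax] p1 ⊢ p1

Result: YES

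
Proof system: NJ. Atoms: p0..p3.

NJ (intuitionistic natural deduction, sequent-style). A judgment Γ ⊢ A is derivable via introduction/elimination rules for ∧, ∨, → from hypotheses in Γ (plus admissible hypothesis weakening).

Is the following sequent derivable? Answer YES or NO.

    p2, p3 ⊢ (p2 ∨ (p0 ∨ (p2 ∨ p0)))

Derivation trace:
[∨I₂] p2, p3 ⊢ (p2 ∨ (p0 ∨ (p2 ∨ p0)))
  [∨I₂] p2, p3 ⊢ (p0 ∨ (p2 ∨ p0))
    [∨I₁] p2, p3 ⊢ (p2 ∨ p0)
      [Wk] p2, p3 ⊢ p2
        [Ax] p2 ⊢ p2

Result: YES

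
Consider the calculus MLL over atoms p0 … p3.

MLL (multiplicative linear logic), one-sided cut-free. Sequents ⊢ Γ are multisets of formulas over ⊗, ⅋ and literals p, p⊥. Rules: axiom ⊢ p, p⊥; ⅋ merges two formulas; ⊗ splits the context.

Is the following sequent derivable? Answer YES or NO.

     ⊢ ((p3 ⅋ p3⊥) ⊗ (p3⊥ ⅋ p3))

Derivation (root first):
[⊗]  ⊢ ((p3 ⅋ p3⊥) ⊗ (p3⊥ ⅋ p3))
  [⅋]  ⊢ (p3 ⅋ p3⊥)
    [Ax]  ⊢ p3, p3⊥
  [⅋]  ⊢ (p3⊥ ⅋ p3)
    [Ax]  ⊢ p3, p3⊥

Result: YES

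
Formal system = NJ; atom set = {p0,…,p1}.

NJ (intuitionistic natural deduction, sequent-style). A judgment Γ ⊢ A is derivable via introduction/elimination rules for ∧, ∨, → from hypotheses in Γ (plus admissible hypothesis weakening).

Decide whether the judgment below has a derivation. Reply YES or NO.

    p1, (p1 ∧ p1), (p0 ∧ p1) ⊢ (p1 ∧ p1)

Derivation (root first):
[Wk] p1, (p1 ∧ p1), (p0 ∧ p1) ⊢ (p1 ∧ p1)
  [∧I] p1, (p1 ∧ p1) ⊢ (p1 ∧ p1)
    [Ax] p1 ⊢ p1
    [Wk] p1, (p1 ∧ p1) ⊢ p1
      [Ax] p1 ⊢ p1

Result: YES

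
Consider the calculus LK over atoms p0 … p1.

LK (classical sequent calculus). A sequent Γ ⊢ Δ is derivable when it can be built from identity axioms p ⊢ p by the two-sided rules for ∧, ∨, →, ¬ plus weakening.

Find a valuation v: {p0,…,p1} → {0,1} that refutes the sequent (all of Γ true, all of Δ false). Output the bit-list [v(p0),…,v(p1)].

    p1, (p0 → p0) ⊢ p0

Enumerate valuations to refute Γ ⊢ Δ:
  v=00: Γ:[p1=F, (p0 → p0)=T] Δ:[p0=F] refutes=False
  v=01: Γ:[p1=T, (p0 → p0)=T] Δ:[p0=F] refutes=True  ← countermodel

Result: [0, 1]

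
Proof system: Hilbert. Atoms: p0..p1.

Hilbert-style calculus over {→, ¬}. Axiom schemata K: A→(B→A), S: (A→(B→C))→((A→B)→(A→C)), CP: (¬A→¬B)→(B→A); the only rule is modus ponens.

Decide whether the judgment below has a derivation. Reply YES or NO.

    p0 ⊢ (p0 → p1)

Enumerate valuations to refute Γ ⊢ Δ:
  v=00: Γ:[p0=F] Δ:[(p0 → p1)=T] refutes=False
  v=01: Γ:[p0=F] Δ:[(p0 → p1)=T] refutes=False
  v=10: Γ:[p0=T] Δ:[(p0 → p1)=F] refutes=True  ← countermodel

Result: NO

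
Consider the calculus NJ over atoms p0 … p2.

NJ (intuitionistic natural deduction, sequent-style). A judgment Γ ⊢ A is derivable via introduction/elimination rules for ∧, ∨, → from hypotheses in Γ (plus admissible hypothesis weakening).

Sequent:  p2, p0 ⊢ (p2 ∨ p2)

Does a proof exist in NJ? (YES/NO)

Derivation (root first):
[∨I₁] p2, p0 ⊢ (p2 ∨ p2)
  [Wk] p2, p0 ⊢ p2
    [Ax] p2 ⊢ p2

Result: YES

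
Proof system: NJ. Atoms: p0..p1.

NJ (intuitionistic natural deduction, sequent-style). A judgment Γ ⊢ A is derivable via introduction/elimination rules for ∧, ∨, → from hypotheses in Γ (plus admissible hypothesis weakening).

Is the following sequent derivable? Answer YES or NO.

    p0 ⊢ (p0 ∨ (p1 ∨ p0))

Derivation trace:
[∨I₂] p0 ⊢ (p0 ∨ (p1 ∨ p0))
  [∨I₂] p0 ⊢ (p1 ∨ p0)
    [Ax] p0 ⊢ p0

Result: YES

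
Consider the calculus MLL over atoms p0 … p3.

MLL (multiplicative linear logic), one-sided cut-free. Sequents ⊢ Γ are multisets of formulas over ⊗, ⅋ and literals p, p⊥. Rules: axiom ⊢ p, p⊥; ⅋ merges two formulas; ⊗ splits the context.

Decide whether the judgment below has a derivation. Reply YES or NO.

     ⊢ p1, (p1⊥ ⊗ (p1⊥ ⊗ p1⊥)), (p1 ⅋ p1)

Derivation (root first):
[⅋]  ⊢ p1, (p1⊥ ⊗ (p1⊥ ⊗ p1⊥)), (p1 ⅋ p1)
  [⊗]  ⊢ p1, p1, p1, (p1⊥ ⊗ (p1⊥ ⊗ p1⊥))
    [Ax]  ⊢ p1, p1⊥
    [⊗]  ⊢ p1, p1, (p1⊥ ⊗ p1⊥)
      [Ax]  ⊢ p1, p1⊥
      [Ax]  ⊢ p1, p1⊥

Result: YES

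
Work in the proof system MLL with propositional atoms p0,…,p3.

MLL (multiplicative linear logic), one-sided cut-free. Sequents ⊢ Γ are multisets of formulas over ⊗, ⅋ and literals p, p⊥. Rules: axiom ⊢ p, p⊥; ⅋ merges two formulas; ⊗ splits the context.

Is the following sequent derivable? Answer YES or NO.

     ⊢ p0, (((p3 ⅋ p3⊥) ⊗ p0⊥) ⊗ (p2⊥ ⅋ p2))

Derivation trace:
[⊗]  ⊢ p0, (((p3 ⅋ p3⊥) ⊗ p0⊥) ⊗ (p2⊥ ⅋ p2))
  [⊗]  ⊢ p0, ((p3 ⅋ p3⊥) ⊗ p0⊥)
    [⅋]  ⊢ (p3 ⅋ p3⊥)
      [Ax]  ⊢ p3, p3⊥
    [Ax]  ⊢ p0, p0⊥
  [⅋]  ⊢ (p2⊥ ⅋ p2)
    [Ax]  ⊢ p2, p2⊥

Result: YES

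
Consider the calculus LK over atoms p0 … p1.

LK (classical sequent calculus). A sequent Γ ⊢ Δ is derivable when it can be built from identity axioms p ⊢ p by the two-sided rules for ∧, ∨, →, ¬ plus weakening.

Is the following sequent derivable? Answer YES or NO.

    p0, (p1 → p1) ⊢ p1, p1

Truth-table refutation:
  v=00: Γ:[p0=F, (p1 → p1)=T] Δ:[p1=F, p1=F] refutes=False
  v=01: Γ:[p0=F, (p1 → p1)=T] Δ:[p1=T, p1=T] refutes=False
  v=10: Γ:[p0=T, (p1 → p1)=T] Δ:[p1=F, p1=F] refutes=True  ← countermodel

Result: NO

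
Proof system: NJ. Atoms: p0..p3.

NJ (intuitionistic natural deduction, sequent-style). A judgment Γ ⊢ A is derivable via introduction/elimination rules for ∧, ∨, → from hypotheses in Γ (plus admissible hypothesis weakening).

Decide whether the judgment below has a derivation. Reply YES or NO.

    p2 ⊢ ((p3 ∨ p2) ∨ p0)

Derivation (root first):
[∨I₁] p2 ⊢ ((p3 ∨ p2) ∨ p0)
  [∨I₂] p2 ⊢ (p3 ∨ p2)
    [Ax] p2 ⊢ p2

Result: YES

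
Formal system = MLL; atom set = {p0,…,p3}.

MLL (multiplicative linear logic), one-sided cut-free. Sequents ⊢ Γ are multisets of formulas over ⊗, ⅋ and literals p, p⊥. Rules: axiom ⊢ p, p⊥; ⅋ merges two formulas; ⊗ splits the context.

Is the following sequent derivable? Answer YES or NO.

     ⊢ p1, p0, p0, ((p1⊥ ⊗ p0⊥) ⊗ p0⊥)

Proof tree:
[⊗]  ⊢ p1, p0, p0, ((p1⊥ ⊗ p0⊥) ⊗ p0⊥)
  [⊗]  ⊢ p1, p0, (p1⊥ ⊗ p0⊥)
    [Ax]  ⊢ p1, p1⊥
    [Ax]  ⊢ p0, p0⊥
  [Ax]  ⊢ p0, p0⊥

Result: YES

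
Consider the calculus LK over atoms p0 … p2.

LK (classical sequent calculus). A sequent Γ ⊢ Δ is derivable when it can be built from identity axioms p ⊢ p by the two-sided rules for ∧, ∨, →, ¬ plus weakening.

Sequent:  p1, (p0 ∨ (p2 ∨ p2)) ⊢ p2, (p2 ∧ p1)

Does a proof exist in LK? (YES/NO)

Truth-table refutation:
  v=000: Γ:[p1=F, (p0 ∨ (p2 ∨ p2))=F] Δ:[p2=F, (p2 ∧ p1)=F] refutes=False
  v=001: Γ:[p1=F, (p0 ∨ (p2 ∨ p2))=T] Δ:[p2=T, (p2 ∧ p1)=F] refutes=False
  v=010: Γ:[p1=T, (p0 ∨ (p2 ∨ p2))=F] Δ:[p2=F, (p2 ∧ p1)=F] refutes=False
  v=011: Γ:[p1=T, (p0 ∨ (p2 ∨ p2))=T] Δ:[p2=T, (p2 ∧ p1)=T] refutes=False
  v=100: Γ:[p1=F, (p0 ∨ (p2 ∨ p2))=T] Δ:[p2=F, (p2 ∧ p1)=F] refutes=False
  v=101: Γ:[p1=F, (p0 ∨ (p2 ∨ p2))=T] Δ:[p2=T, (p2 ∧ p1)=F] refutes=False
  v=110: Γ:[p1=T, (p0 ∨ (p2 ∨ p2))=T] Δ:[p2=F, (p2 ∧ p1)=F] refutes=True  ← countermodel

Result: NO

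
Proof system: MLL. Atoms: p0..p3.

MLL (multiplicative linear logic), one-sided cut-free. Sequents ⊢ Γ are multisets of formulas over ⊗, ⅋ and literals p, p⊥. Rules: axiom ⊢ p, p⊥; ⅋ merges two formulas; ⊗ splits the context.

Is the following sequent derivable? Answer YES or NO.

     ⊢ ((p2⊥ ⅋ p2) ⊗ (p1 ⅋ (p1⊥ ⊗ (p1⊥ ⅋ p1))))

Derivation (root first):
[⊗]  ⊢ ((p2⊥ ⅋ p2) ⊗ (p1 ⅋ (p1⊥ ⊗ (p1⊥ ⅋ p1))))
  [⅋]  ⊢ (p2⊥ ⅋ p2)
    [Ax]  ⊢ p2, p2⊥
  [⅋]  ⊢ (p1 ⅋ (p1⊥ ⊗ (p1⊥ ⅋ p1)))
    [⊗]  ⊢ p1, (p1⊥ ⊗ (p1⊥ ⅋ p1))
      [Ax]  ⊢ p1, p1⊥
      [⅋]  ⊢ (p1⊥ ⅋ p1)
        [Ax]  ⊢ p1, p1⊥

Result: YES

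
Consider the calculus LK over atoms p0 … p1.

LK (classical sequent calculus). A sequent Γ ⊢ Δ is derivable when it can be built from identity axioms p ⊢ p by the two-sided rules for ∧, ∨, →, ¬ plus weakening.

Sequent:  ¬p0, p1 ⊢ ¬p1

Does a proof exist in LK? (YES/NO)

Truth-table refutation:
  v=00: Γ:[¬p0=T, p1=F] Δ:[¬p1=T] refutes=False
  v=01: Γ:[¬p0=T, p1=T] Δ:[¬p1=F] refutes=True  ← countermodel

Result: NO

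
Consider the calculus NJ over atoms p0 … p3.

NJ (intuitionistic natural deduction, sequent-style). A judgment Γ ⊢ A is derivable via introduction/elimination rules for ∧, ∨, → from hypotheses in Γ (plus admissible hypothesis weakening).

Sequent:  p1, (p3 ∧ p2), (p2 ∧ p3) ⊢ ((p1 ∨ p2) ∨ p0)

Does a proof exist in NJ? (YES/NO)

Derivation (root first):
[Wk] p1, (p3 ∧ p2), (p2 ∧ p3) ⊢ ((p1 ∨ p2) ∨ p0)
  [∨I₁] p1, (p3 ∧ p2) ⊢ ((p1 ∨ p2) ∨ p0)
    [∨I₁] p1, (p3 ∧ p2) ⊢ (p1 ∨ p2)
      [Wk] p1, (p3 ∧ p2) ⊢ p1
        [Ax] p1 ⊢ p1

Result: YES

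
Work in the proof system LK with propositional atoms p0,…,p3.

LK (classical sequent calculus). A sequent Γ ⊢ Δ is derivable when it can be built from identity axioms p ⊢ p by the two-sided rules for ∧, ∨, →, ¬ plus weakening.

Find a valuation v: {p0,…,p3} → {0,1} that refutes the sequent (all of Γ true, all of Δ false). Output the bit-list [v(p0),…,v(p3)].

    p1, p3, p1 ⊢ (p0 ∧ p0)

Truth-table refutation:
  v=0000: Γ:[p1=F, p3=F, p1=F] Δ:[(p0 ∧ p0)=F] refutes=False
  v=0001: Γ:[p1=F, p3=T, p1=F] Δ:[(p0 ∧ p0)=F] refutes=False
  v=0010: Γ:[p1=F, p3=F, p1=F] Δ:[(p0 ∧ p0)=F] refutes=False
  v=0011: Γ:[p1=F, p3=T, p1=F] Δ:[(p0 ∧ p0)=F] refutes=False
  v=0100: Γ:[p1=T, p3=F, p1=T] Δ:[(p0 ∧ p0)=F] refutes=False
  v=0101: Γ:[p1=T, p3=T, p1=T] Δ:[(p0 ∧ p0)=F] refutes=True  ← countermodel

Result: [0, 1, 0, 1]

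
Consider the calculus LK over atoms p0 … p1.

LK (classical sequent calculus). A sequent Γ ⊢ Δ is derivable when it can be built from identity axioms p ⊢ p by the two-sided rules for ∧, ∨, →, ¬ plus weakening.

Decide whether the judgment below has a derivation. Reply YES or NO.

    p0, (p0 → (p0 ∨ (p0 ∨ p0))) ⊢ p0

Derivation (root first):
[→L] p0, (p0 → (p0 ∨ (p0 ∨ p0))) ⊢ p0
  [Ax] p0 ⊢ p0
  [∨L] (p0 ∨ (p0 ∨ p0)) ⊢ p0
    [Ax] p0 ⊢ p0
    [∨L] (p0 ∨ p0) ⊢ p0
      [Ax] p0 ⊢ p0
      [Ax] p0 ⊢ p0

Result: YES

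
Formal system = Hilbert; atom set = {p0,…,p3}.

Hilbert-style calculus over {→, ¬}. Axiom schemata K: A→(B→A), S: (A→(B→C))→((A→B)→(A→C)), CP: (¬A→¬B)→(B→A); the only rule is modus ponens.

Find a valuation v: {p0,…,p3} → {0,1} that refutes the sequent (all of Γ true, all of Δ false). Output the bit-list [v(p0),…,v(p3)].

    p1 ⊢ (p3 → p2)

Search for a countermodel by truth-table:
  v=0000: Γ:[p1=F] Δ:[(p3 → p2)=T] refutes=False
  v=0001: Γ:[p1=F] Δ:[(p3 → p2)=F] refutes=False
  v=0010: Γ:[p1=F] Δ:[(p3 → p2)=T] refutes=False
  v=0011: Γ:[p1=F] Δ:[(p3 → p2)=T] refutes=False
  v=0100: Γ:[p1=T] Δ:[(p3 → p2)=T] refutes=False
  v=0101: Γ:[p1=T] Δ:[(p3 → p2)=F] refutes=True  ← countermodel

Result: [0, 1, 0, 1]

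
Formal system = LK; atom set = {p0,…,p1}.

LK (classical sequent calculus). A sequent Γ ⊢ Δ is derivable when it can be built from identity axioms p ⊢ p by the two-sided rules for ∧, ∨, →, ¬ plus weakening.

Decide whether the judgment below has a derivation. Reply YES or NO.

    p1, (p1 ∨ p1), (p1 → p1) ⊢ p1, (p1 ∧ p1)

Proof tree:
[∧R] p1, (p1 ∨ p1), (p1 → p1) ⊢ p1, (p1 ∧ p1)
  [→L] p1, (p1 → p1) ⊢ p1
    [Ax] p1 ⊢ p1
    [Ax] p1 ⊢ p1
  [WR] (p1 ∨ p1) ⊢ p1, p1
    [∨L] (p1 ∨ p1) ⊢ p1
      [Ax] p1 ⊢ p1
      [Ax] p1 ⊢ p1

Result: YES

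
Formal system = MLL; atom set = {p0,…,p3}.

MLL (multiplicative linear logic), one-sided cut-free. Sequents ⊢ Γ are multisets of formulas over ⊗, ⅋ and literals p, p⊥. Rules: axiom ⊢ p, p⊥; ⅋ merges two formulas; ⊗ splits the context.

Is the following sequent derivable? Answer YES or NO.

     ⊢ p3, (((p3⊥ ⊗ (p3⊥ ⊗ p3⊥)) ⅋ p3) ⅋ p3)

Proof tree:
[⅋]  ⊢ p3, (((p3⊥ ⊗ (p3⊥ ⊗ p3⊥)) ⅋ p3) ⅋ p3)
  [⅋]  ⊢ p3, p3, ((p3⊥ ⊗ (p3⊥ ⊗ p3⊥)) ⅋ p3)
    [⊗]  ⊢ p3, p3, p3, (p3⊥ ⊗ (p3⊥ ⊗ p3⊥))
      [Ax]  ⊢ p3, p3⊥
      [⊗]  ⊢ p3, p3, (p3⊥ ⊗ p3⊥)
        [Ax]  ⊢ p3, p3⊥
        [Ax]  ⊢ p3, p3⊥

Result: YES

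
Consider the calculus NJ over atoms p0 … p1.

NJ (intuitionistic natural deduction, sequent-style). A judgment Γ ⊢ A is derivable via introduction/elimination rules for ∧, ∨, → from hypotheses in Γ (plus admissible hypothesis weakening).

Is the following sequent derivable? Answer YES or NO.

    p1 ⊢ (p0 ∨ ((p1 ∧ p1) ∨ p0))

Proof tree:
[∨I₂] p1 ⊢ (p0 ∨ ((p1 ∧ p1) ∨ p0))
  [∨I₁] p1 ⊢ ((p1 ∧ p1) ∨ p0)
    [∧I] p1 ⊢ (p1 ∧ p1)
      [Ax] p1 ⊢ p1
      [Ax] p1 ⊢ p1

Result: YES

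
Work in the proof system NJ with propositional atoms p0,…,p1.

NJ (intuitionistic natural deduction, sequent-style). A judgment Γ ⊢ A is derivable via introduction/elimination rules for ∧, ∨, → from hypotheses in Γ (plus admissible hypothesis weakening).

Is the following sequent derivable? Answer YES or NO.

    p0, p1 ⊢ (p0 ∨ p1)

Derivation (root first):
[Wk] p0, p1 ⊢ (p0 ∨ p1)
  [∨I₁] p0 ⊢ (p0 ∨ p1)
    [Ax] p0 ⊢ p0

Result: YES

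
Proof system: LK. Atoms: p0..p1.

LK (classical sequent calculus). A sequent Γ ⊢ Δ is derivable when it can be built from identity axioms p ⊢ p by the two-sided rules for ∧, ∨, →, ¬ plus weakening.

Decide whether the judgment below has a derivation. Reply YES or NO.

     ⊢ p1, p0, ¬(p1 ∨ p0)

Derivation (root first):
[¬R]  ⊢ p1, p0, ¬(p1 ∨ p0)
  [∨L] (p1 ∨ p0) ⊢ p1, p0
    [Ax] p1 ⊢ p1
    [Ax] p0 ⊢ p0

Result: YES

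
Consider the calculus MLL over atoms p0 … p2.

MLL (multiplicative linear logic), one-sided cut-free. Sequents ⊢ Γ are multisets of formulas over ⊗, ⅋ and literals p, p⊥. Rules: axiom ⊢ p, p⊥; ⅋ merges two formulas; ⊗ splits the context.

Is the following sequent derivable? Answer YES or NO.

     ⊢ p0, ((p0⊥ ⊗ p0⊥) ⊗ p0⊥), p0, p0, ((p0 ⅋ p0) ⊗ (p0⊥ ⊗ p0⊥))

Proof tree:
[⊗]  ⊢ p0, ((p0⊥ ⊗ p0⊥) ⊗ p0⊥), p0, p0, ((p0 ⅋ p0) ⊗ (p0⊥ ⊗ p0⊥))
  [⅋]  ⊢ p0, ((p0⊥ ⊗ p0⊥) ⊗ p0⊥), (p0 ⅋ p0)
    [⊗]  ⊢ p0, p0, p0, ((p0⊥ ⊗ p0⊥) ⊗ p0⊥)
      [⊗]  ⊢ p0, p0, (p0⊥ ⊗ p0⊥)
        [Ax]  ⊢ p0, p0⊥
        [Ax]  ⊢ p0, p0⊥
      [Ax]  ⊢ p0, p0⊥
  [⊗]  ⊢ p0, p0, (p0⊥ ⊗ p0⊥)
    [Ax]  ⊢ p0, p0⊥
    [Ax]  ⊢ p0, p0⊥

Result: YES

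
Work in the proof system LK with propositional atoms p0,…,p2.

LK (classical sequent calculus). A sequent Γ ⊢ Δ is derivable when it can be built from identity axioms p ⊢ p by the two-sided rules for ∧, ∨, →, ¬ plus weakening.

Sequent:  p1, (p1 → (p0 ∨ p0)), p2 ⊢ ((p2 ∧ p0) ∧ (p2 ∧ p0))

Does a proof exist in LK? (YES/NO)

Proof tree:
[∧R] p1, (p1 → (p0 ∨ p0)), p2 ⊢ ((p2 ∧ p0) ∧ (p2 ∧ p0))
  [→L] p1, p2, (p1 → (p0 ∨ p0)) ⊢ (p2 ∧ p0)
    [Ax] p1 ⊢ p1
    [∧R] p2, (p0 ∨ p0) ⊢ (p2 ∧ p0)
      [Ax] p2 ⊢ p2
      [∨L] (p0 ∨ p0) ⊢ p0
        [Ax] p0 ⊢ p0
        [Ax] p0 ⊢ p0
  [→L] p1, p2, (p1 → (p0 ∨ p0)) ⊢ (p2 ∧ p0)
    [Ax] p1 ⊢ p1
    [∧R] p2, (p0 ∨ p0) ⊢ (p2 ∧ p0)
      [Ax] p2 ⊢ p2
      [∨L] (p0 ∨ p0) ⊢ p0
        [Ax] p0 ⊢ p0
        [Ax] p0 ⊢ p0

Result: YES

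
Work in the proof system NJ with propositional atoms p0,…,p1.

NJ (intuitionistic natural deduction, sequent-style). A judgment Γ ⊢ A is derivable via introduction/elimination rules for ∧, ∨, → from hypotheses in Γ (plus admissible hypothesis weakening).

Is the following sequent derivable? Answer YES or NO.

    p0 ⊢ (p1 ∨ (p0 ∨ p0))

Proof tree:
[∨I₂] p0 ⊢ (p1 ∨ (p0 ∨ p0))
  [∨I₂] p0 ⊢ (p0 ∨ p0)
    [Ax] p0 ⊢ p0

Result: YES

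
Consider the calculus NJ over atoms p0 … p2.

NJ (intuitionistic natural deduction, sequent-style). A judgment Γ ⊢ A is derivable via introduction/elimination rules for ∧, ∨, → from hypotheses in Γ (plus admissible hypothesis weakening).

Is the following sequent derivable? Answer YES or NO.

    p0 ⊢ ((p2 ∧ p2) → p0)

Derivation trace:
[→I] p0 ⊢ ((p2 ∧ p2) → p0)
  [Wk] p0, (p2 ∧ p2) ⊢ p0
    [Ax] p0 ⊢ p0

Result: YES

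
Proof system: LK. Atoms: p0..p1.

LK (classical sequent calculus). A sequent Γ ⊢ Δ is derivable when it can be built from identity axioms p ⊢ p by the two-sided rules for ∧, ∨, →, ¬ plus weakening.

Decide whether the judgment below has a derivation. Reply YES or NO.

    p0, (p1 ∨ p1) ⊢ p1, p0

Derivation trace:
[∨L] p0, (p1 ∨ p1) ⊢ p1, p0
  [WL] p0, p1 ⊢ p0
    [Ax] p0 ⊢ p0
  [Ax] p1 ⊢ p1

Result: YES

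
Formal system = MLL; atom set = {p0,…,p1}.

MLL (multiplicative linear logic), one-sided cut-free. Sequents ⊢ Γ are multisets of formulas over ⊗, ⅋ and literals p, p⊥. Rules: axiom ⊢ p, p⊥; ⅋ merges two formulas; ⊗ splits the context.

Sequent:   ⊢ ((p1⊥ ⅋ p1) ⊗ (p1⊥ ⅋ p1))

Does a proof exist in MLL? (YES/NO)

Derivation trace:
[⊗]  ⊢ ((p1⊥ ⅋ p1) ⊗ (p1⊥ ⅋ p1))
  [⅋]  ⊢ (p1⊥ ⅋ p1)
    [Ax]  ⊢ p1, p1⊥
  [⅋]  ⊢ (p1⊥ ⅋ p1)
    [Ax]  ⊢ p1, p1⊥

Result: YES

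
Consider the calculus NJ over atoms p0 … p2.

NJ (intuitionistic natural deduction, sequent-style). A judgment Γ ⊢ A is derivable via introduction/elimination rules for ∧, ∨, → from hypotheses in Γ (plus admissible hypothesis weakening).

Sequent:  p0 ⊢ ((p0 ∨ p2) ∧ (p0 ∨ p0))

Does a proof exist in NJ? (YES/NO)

Proof tree:
[∧I] p0 ⊢ ((p0 ∨ p2) ∧ (p0 ∨ p0))
  [∨I₁] p0 ⊢ (p0 ∨ p2)
    [Ax] p0 ⊢ p0
  [∨I₁] p0 ⊢ (p0 ∨ p0)
    [Ax] p0 ⊢ p0

Result: YES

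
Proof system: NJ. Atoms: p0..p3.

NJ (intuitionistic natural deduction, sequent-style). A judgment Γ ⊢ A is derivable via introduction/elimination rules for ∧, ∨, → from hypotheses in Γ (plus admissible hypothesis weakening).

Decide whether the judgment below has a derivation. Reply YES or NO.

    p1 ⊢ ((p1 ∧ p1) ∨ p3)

Derivation (root first):
[∨I₁] p1 ⊢ ((p1 ∧ p1) ∨ p3)
  [∧I] p1 ⊢ (p1 ∧ p1)
    [Ax] p1 ⊢ p1
    [Ax] p1 ⊢ p1

Result: YES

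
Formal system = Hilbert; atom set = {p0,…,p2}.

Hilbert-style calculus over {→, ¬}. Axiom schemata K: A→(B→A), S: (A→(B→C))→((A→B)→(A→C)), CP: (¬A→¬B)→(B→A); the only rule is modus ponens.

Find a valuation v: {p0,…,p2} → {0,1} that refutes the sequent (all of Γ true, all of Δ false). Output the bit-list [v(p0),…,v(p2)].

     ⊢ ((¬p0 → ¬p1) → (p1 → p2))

Truth-table refutation:
  v=000: Γ:[] Δ:[((¬p0 → ¬p1) → (p1 → p2))=T] refutes=False
  v=001: Γ:[] Δ:[((¬p0 → ¬p1) → (p1 → p2))=T] refutes=False
  v=010: Γ:[] Δ:[((¬p0 → ¬p1) → (p1 → p2))=T] refutes=False
  v=011: Γ:[] Δ:[((¬p0 → ¬p1) → (p1 → p2))=T] refutes=False
  v=100: Γ:[] Δ:[((¬p0 → ¬p1) → (p1 → p2))=T] refutes=False
  v=101: Γ:[] Δ:[((¬p0 → ¬p1) → (p1 → p2))=T] refutes=False
  v=110: Γ:[] Δ:[((¬p0 → ¬p1) → (p1 → p2))=F] refutes=True  ← countermodel

Result: [1, 1, 0]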